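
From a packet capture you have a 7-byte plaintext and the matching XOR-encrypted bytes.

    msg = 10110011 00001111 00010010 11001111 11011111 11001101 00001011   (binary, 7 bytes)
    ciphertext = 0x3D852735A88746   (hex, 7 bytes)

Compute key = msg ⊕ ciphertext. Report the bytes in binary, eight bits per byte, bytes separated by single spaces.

10001110 10001010 00110101 11111010 01110111 01001010 01001101

Since ciphertext = msg ⊕ key, XORing both sides with msg gives key = msg ⊕ ciphertext.
byte 0: b3 XOR 3d = 8e
byte 1: 0f XOR 85 = 8a
byte 2: 12 XOR 27 = 35
byte 3: cf XOR 35 = fa
byte 4: df XOR a8 = 77
byte 5: cd XOR 87 = 4a
byte 6: 0b XOR 46 = 4d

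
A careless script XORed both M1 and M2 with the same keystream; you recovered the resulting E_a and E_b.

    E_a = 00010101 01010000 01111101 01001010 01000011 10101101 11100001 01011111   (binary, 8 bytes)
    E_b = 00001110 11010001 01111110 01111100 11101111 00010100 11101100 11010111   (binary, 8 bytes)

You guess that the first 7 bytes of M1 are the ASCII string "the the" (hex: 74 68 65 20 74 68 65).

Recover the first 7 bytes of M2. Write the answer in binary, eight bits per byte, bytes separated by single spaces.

First, E_a ⊕ E_b = (M1 ⊕ K) ⊕ (M2 ⊕ K) = M1 ⊕ M2, so the key drops out. Then M2 = (M1 ⊕ M2) ⊕ M1 over the first 7 bytes.
byte 0: (15 ⊕ 0e) ⊕ 74 = 1b ⊕ 74 = 6f
byte 1: (50 ⊕ d1) ⊕ 68 = 81 ⊕ 68 = e9
byte 2: (7d ⊕ 7e) ⊕ 65 = 03 ⊕ 65 = 66
byte 3: (4a ⊕ 7c) ⊕ 20 = 36 ⊕ 20 = 16
byte 4: (43 ⊕ ef) ⊕ 74 = ac ⊕ 74 = d8
byte 5: (ad ⊕ 14) ⊕ 68 = b9 ⊕ 68 = d1
byte 6: (e1 ⊕ ec) ⊕ 65 = 0d ⊕ 65 = 68

01101111 11101001 01100110 00010110 11011000 11010001 01101000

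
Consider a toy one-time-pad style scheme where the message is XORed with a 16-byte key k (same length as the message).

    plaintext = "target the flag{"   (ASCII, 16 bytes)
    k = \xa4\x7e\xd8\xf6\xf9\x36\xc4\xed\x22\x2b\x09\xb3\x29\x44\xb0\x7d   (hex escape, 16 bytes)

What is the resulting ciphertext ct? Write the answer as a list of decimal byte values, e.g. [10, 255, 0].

XOR is its own inverse, so applying the key byte-wise gives the result directly.
byte 0: 01110100 xor 10100100 = 11010000
byte 1: 01100001 xor 01111110 = 00011111
byte 2: 01110010 xor 11011000 = 10101010
byte 3: 01100111 xor 11110110 = 10010001
byte 4: 01100101 xor 11111001 = 10011100
byte 5: 01110100 xor 00110110 = 01000010
byte 6: 00100000 xor 11000100 = 11100100
byte 7: 01110100 xor 11101101 = 10011001
byte 8: 01101000 xor 00100010 = 01001010
byte 9: 01100101 xor 00101011 = 01001110
byte 10: 00100000 xor 00001001 = 00101001
byte 11: 01100110 xor 10110011 = 11010101
byte 12: 01101100 xor 00101001 = 01000101
byte 13: 01100001 xor 01000100 = 00100101
byte 14: 01100111 xor 10110000 = 11010111
byte 15: 01111011 xor 01111101 = 00000110

[208, 31, 170, 145, 156, 66, 228, 153, 74, 78, 41, 213, 69, 37, 215, 6]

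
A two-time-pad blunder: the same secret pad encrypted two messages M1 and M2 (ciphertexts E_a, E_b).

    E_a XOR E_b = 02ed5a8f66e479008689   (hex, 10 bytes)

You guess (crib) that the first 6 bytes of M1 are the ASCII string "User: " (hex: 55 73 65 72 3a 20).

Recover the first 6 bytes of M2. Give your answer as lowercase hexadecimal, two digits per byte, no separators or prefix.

Since E_a ⊕ E_b = M1 ⊕ M2, XORing with the guessed M1 bytes yields the corresponding M2 bytes: M2 = (E_a ⊕ E_b) ⊕ M1.
byte 0: 02 xor 55 = 57
byte 1: ed xor 73 = 9e
byte 2: 5a xor 65 = 3f
byte 3: 8f xor 72 = fd
byte 4: 66 xor 3a = 5c
byte 5: e4 xor 20 = c4

579e3ffd5cc4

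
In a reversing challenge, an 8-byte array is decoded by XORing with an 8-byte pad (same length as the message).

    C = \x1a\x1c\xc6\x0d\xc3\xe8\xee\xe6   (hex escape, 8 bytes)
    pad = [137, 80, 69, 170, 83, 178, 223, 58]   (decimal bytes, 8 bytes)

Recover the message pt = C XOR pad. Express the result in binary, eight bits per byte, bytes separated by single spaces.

 26 ⊕ 137 = 147
 28 ⊕  80 =  76
198 ⊕  69 = 131
 13 ⊕ 170 = 167
195 ⊕  83 = 144
232 ⊕ 178 =  90
238 ⊕ 223 =  49
230 ⊕  58 = 220

10010011 01001100 10000011 10100111 10010000 01011010 00110001 11011100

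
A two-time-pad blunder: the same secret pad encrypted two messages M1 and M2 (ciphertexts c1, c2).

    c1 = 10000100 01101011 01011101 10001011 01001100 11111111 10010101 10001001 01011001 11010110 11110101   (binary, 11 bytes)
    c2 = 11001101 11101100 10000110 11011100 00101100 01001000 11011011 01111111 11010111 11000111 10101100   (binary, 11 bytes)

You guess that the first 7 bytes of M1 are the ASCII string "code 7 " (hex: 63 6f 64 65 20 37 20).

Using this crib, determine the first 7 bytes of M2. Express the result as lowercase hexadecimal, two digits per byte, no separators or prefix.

2ae8bf3240806e

First, c1 ⊕ c2 = (M1 ⊕ K) ⊕ (M2 ⊕ K) = M1 ⊕ M2, so the key drops out. Then M2 = (M1 ⊕ M2) ⊕ M1 over the first 7 bytes.
byte 0: (84 ^ cd) ^ 63 = 49 ^ 63 = 2a
byte 1: (6b ^ ec) ^ 6f = 87 ^ 6f = e8
byte 2: (5d ^ 86) ^ 64 = db ^ 64 = bf
byte 3: (8b ^ dc) ^ 65 = 57 ^ 65 = 32
byte 4: (4c ^ 2c) ^ 20 = 60 ^ 20 = 40
byte 5: (ff ^ 48) ^ 37 = b7 ^ 37 = 80
byte 6: (95 ^ db) ^ 20 = 4e ^ 20 = 6e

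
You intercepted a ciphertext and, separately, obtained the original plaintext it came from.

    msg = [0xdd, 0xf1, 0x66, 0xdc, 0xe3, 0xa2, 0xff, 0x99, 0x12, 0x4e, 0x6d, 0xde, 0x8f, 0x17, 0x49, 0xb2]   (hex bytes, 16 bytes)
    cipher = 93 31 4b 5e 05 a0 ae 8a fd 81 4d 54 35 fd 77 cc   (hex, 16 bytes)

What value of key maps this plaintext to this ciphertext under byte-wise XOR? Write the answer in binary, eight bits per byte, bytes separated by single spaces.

01001110 11000000 00101101 10000010 11100110 00000010 01010001 00010011 11101111 11001111 00100000 10001010 10111010 11101010 00111110 01111110

Since cipher = msg ⊕ key, XORing both sides with msg gives key = msg ⊕ cipher.
dd ⊕ 93 = 4e
f1 ⊕ 31 = c0
66 ⊕ 4b = 2d
dc ⊕ 5e = 82
e3 ⊕ 05 = e6
a2 ⊕ a0 = 02
ff ⊕ ae = 51
99 ⊕ 8a = 13
12 ⊕ fd = ef
4e ⊕ 81 = cf
6d ⊕ 4d = 20
de ⊕ 54 = 8a
8f ⊕ 35 = ba
17 ⊕ fd = ea
49 ⊕ 77 = 3e
b2 ⊕ cc = 7e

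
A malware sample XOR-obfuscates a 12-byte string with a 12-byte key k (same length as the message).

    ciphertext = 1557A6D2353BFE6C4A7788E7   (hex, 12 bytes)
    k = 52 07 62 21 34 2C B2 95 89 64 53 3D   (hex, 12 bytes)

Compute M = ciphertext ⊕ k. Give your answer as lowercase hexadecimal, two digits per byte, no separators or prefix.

4750c4f301174cf9c313dbda

XOR is its own inverse, so applying the key byte-wise gives the result directly.
15 ⊕ 52 = 47
57 ⊕ 07 = 50
a6 ⊕ 62 = c4
d2 ⊕ 21 = f3
35 ⊕ 34 = 01
3b ⊕ 2c = 17
fe ⊕ b2 = 4c
6c ⊕ 95 = f9
4a ⊕ 89 = c3
77 ⊕ 64 = 13
88 ⊕ 53 = db
e7 ⊕ 3d = da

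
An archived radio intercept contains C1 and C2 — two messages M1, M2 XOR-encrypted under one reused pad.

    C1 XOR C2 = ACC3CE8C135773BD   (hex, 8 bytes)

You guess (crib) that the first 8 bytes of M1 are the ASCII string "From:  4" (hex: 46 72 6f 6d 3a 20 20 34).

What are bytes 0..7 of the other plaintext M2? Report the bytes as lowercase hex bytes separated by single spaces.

Since C1 ⊕ C2 = M1 ⊕ M2, XORing with the guessed M1 bytes yields the corresponding M2 bytes: M2 = (C1 ⊕ C2) ⊕ M1.
ac ⊕ 46 = ea
c3 ⊕ 72 = b1
ce ⊕ 6f = a1
8c ⊕ 6d = e1
13 ⊕ 3a = 29
57 ⊕ 20 = 77
73 ⊕ 20 = 53
bd ⊕ 34 = 89

ea b1 a1 e1 29 77 53 89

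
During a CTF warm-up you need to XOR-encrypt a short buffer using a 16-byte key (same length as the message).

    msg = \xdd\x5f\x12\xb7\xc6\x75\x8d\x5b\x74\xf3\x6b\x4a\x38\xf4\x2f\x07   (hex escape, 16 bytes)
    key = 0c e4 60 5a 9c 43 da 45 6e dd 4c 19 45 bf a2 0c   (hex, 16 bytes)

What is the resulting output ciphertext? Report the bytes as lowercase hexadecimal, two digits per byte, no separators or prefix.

XOR is its own inverse, so applying the key byte-wise gives the result directly.
byte 0: dd ⊕ 0c = d1
byte 1: 5f ⊕ e4 = bb
byte 2: 12 ⊕ 60 = 72
byte 3: b7 ⊕ 5a = ed
byte 4: c6 ⊕ 9c = 5a
byte 5: 75 ⊕ 43 = 36
byte 6: 8d ⊕ da = 57
byte 7: 5b ⊕ 45 = 1e
byte 8: 74 ⊕ 6e = 1a
byte 9: f3 ⊕ dd = 2e
byte 10: 6b ⊕ 4c = 27
byte 11: 4a ⊕ 19 = 53
byte 12: 38 ⊕ 45 = 7d
byte 13: f4 ⊕ bf = 4b
byte 14: 2f ⊕ a2 = 8d
byte 15: 07 ⊕ 0c = 0b

d1bb72ed5a36571e1a2e27537d4b8d0b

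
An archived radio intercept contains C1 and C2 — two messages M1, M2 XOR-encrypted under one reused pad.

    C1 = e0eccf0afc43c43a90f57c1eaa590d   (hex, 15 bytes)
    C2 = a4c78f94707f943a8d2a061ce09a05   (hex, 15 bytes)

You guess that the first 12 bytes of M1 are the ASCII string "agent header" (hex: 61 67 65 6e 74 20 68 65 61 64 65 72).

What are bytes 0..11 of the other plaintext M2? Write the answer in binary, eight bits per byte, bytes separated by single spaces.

00100101 01001100 00100101 11110000 11111000 00011100 00111000 01100101 01111100 10111011 00011111 01110000

First, C1 ⊕ C2 = (M1 ⊕ K) ⊕ (M2 ⊕ K) = M1 ⊕ M2, so the key drops out. Then M2 = (M1 ⊕ M2) ⊕ M1 over the first 12 bytes.
byte 0: (e0 xor a4) xor 61 = 44 xor 61 = 25
byte 1: (ec xor c7) xor 67 = 2b xor 67 = 4c
byte 2: (cf xor 8f) xor 65 = 40 xor 65 = 25
byte 3: (0a xor 94) xor 6e = 9e xor 6e = f0
byte 4: (fc xor 70) xor 74 = 8c xor 74 = f8
byte 5: (43 xor 7f) xor 20 = 3c xor 20 = 1c
byte 6: (c4 xor 94) xor 68 = 50 xor 68 = 38
byte 7: (3a xor 3a) xor 65 = 00 xor 65 = 65
byte 8: (90 xor 8d) xor 61 = 1d xor 61 = 7c
byte 9: (f5 xor 2a) xor 64 = df xor 64 = bb
byte 10: (7c xor 06) xor 65 = 7a xor 65 = 1f
byte 11: (1e xor 1c) xor 72 = 02 xor 72 = 70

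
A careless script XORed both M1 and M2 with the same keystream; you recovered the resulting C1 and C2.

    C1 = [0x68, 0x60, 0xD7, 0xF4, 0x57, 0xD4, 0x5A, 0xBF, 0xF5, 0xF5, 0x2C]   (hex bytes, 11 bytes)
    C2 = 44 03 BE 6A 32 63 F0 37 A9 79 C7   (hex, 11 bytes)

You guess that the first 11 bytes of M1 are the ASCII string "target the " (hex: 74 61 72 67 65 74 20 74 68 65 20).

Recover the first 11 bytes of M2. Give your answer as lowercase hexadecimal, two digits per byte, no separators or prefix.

First, C1 ⊕ C2 = (M1 ⊕ K) ⊕ (M2 ⊕ K) = M1 ⊕ M2, so the key drops out. Then M2 = (M1 ⊕ M2) ⊕ M1 over the first 11 bytes.
byte 0: (68 xor 44) xor 74 = 2c xor 74 = 58
byte 1: (60 xor 03) xor 61 = 63 xor 61 = 02
byte 2: (d7 xor be) xor 72 = 69 xor 72 = 1b
byte 3: (f4 xor 6a) xor 67 = 9e xor 67 = f9
byte 4: (57 xor 32) xor 65 = 65 xor 65 = 00
byte 5: (d4 xor 63) xor 74 = b7 xor 74 = c3
byte 6: (5a xor f0) xor 20 = aa xor 20 = 8a
byte 7: (bf xor 37) xor 74 = 88 xor 74 = fc
byte 8: (f5 xor a9) xor 68 = 5c xor 68 = 34
byte 9: (f5 xor 79) xor 65 = 8c xor 65 = e9
byte 10: (2c xor c7) xor 20 = eb xor 20 = cb

58021bf900c38afc34e9cb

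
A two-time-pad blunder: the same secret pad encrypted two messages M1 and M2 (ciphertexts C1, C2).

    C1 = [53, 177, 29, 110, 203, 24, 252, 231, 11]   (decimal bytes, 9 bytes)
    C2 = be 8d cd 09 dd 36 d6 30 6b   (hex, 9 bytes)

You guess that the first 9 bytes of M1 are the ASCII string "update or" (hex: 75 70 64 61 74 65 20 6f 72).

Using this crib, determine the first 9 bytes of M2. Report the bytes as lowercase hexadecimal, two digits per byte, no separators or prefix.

fe4cb406624b0ab812

First, C1 ⊕ C2 = (M1 ⊕ K) ⊕ (M2 ⊕ K) = M1 ⊕ M2, so the key drops out. Then M2 = (M1 ⊕ M2) ⊕ M1 over the first 9 bytes.
byte 0: (35 XOR be) XOR 75 = 8b XOR 75 = fe
byte 1: (b1 XOR 8d) XOR 70 = 3c XOR 70 = 4c
byte 2: (1d XOR cd) XOR 64 = d0 XOR 64 = b4
byte 3: (6e XOR 09) XOR 61 = 67 XOR 61 = 06
byte 4: (cb XOR dd) XOR 74 = 16 XOR 74 = 62
byte 5: (18 XOR 36) XOR 65 = 2e XOR 65 = 4b
byte 6: (fc XOR d6) XOR 20 = 2a XOR 20 = 0a
byte 7: (e7 XOR 30) XOR 6f = d7 XOR 6f = b8
byte 8: (0b XOR 6b) XOR 72 = 60 XOR 72 = 12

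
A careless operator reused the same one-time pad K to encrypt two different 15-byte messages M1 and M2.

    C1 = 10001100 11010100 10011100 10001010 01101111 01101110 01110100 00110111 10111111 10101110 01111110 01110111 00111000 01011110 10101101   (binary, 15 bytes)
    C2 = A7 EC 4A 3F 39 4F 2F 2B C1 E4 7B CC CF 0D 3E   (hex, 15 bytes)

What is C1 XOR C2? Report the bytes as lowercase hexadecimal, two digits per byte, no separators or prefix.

C1 ⊕ C2 = (M1 ⊕ K) ⊕ (M2 ⊕ K) = M1 ⊕ M2 — the shared key cancels under XOR.
10001100 ⊕ 10100111 = 00101011
11010100 ⊕ 11101100 = 00111000
10011100 ⊕ 01001010 = 11010110
10001010 ⊕ 00111111 = 10110101
01101111 ⊕ 00111001 = 01010110
01101110 ⊕ 01001111 = 00100001
01110100 ⊕ 00101111 = 01011011
00110111 ⊕ 00101011 = 00011100
10111111 ⊕ 11000001 = 01111110
10101110 ⊕ 11100100 = 01001010
01111110 ⊕ 01111011 = 00000101
01110111 ⊕ 11001100 = 10111011
00111000 ⊕ 11001111 = 11110111
01011110 ⊕ 00001101 = 01010011
10101101 ⊕ 00111110 = 10010011

2b38d6b556215b1c7e4a05bbf75393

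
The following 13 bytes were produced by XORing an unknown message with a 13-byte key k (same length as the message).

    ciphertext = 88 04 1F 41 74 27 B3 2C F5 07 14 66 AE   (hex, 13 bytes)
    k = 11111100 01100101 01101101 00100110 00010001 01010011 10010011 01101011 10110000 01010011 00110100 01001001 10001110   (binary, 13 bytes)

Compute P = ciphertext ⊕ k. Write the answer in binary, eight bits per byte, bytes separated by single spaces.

XOR is its own inverse, so applying the key byte-wise gives the result directly.
88 xor fc = 74
04 xor 65 = 61
1f xor 6d = 72
41 xor 26 = 67
74 xor 11 = 65
27 xor 53 = 74
b3 xor 93 = 20
2c xor 6b = 47
f5 xor b0 = 45
07 xor 53 = 54
14 xor 34 = 20
66 xor 49 = 2f
ae xor 8e = 20

01110100 01100001 01110010 01100111 01100101 01110100 00100000 01000111 01000101 01010100 00100000 00101111 00100000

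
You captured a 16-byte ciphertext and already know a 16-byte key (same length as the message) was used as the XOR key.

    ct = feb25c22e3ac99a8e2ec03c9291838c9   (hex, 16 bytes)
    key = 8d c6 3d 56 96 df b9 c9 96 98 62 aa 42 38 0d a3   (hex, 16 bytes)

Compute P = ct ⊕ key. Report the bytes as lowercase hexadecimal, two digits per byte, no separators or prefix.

byte 0: fe ⊕ 8d = 73
byte 1: b2 ⊕ c6 = 74
byte 2: 5c ⊕ 3d = 61
byte 3: 22 ⊕ 56 = 74
byte 4: e3 ⊕ 96 = 75
byte 5: ac ⊕ df = 73
byte 6: 99 ⊕ b9 = 20
byte 7: a8 ⊕ c9 = 61
byte 8: e2 ⊕ 96 = 74
byte 9: ec ⊕ 98 = 74
byte 10: 03 ⊕ 62 = 61
byte 11: c9 ⊕ aa = 63
byte 12: 29 ⊕ 42 = 6b
byte 13: 18 ⊕ 38 = 20
byte 14: 38 ⊕ 0d = 35
byte 15: c9 ⊕ a3 = 6a

7374617475732061747461636b20356a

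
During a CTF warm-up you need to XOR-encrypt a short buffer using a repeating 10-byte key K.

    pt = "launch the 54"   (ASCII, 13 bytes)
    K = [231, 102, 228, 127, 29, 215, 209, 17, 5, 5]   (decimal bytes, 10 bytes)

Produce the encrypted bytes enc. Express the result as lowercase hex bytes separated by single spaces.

The 10-byte key repeats, so the effective keystream is e7 66 e4 7f 1d d7 d1 11 05 05 e7 66 e4.
byte 0: 6c ^ e7 = 8b
byte 1: 61 ^ 66 = 07
byte 2: 75 ^ e4 = 91
byte 3: 6e ^ 7f = 11
byte 4: 63 ^ 1d = 7e
byte 5: 68 ^ d7 = bf
byte 6: 20 ^ d1 = f1
byte 7: 74 ^ 11 = 65
byte 8: 68 ^ 05 = 6d
byte 9: 65 ^ 05 = 60
byte 10: 20 ^ e7 = c7
byte 11: 35 ^ 66 = 53
byte 12: 34 ^ e4 = d0

8b 07 91 11 7e bf f1 65 6d 60 c7 53 d0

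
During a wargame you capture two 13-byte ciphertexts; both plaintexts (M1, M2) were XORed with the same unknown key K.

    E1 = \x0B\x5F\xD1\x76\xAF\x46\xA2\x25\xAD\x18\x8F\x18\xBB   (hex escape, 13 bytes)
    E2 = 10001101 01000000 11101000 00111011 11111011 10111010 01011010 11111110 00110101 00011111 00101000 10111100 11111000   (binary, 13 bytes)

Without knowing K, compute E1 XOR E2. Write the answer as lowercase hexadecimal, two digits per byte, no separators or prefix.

861f394d54fcf8db9807a7a443

E1 ⊕ E2 = (M1 ⊕ K) ⊕ (M2 ⊕ K) = M1 ⊕ M2 — the shared key cancels under XOR.
00001011 ^ 10001101 = 10000110
01011111 ^ 01000000 = 00011111
11010001 ^ 11101000 = 00111001
01110110 ^ 00111011 = 01001101
10101111 ^ 11111011 = 01010100
01000110 ^ 10111010 = 11111100
10100010 ^ 01011010 = 11111000
00100101 ^ 11111110 = 11011011
10101101 ^ 00110101 = 10011000
00011000 ^ 00011111 = 00000111
10001111 ^ 00101000 = 10100111
00011000 ^ 10111100 = 10100100
10111011 ^ 11111000 = 01000011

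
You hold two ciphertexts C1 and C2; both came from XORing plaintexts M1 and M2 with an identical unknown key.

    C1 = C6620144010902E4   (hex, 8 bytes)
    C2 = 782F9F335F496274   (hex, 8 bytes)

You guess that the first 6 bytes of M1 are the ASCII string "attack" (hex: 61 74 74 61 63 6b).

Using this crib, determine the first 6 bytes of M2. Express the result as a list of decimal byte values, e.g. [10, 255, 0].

First, C1 ⊕ C2 = (M1 ⊕ K) ⊕ (M2 ⊕ K) = M1 ⊕ M2, so the key drops out. Then M2 = (M1 ⊕ M2) ⊕ M1 over the first 6 bytes.
byte 0: (c6 ⊕ 78) ⊕ 61 = be ⊕ 61 = df
byte 1: (62 ⊕ 2f) ⊕ 74 = 4d ⊕ 74 = 39
byte 2: (01 ⊕ 9f) ⊕ 74 = 9e ⊕ 74 = ea
byte 3: (44 ⊕ 33) ⊕ 61 = 77 ⊕ 61 = 16
byte 4: (01 ⊕ 5f) ⊕ 63 = 5e ⊕ 63 = 3d
byte 5: (09 ⊕ 49) ⊕ 6b = 40 ⊕ 6b = 2b

[223, 57, 234, 22, 61, 43]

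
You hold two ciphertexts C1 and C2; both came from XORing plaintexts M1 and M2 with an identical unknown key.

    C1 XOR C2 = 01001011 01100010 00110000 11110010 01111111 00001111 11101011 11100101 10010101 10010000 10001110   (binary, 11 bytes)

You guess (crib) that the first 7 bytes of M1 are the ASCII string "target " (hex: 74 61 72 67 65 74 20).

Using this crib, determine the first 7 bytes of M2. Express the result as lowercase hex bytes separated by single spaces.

Since C1 ⊕ C2 = M1 ⊕ M2, XORing with the guessed M1 bytes yields the corresponding M2 bytes: M2 = (C1 ⊕ C2) ⊕ M1.
byte 0: 01001011 ⊕ 01110100 = 00111111
byte 1: 01100010 ⊕ 01100001 = 00000011
byte 2: 00110000 ⊕ 01110010 = 01000010
byte 3: 11110010 ⊕ 01100111 = 10010101
byte 4: 01111111 ⊕ 01100101 = 00011010
byte 5: 00001111 ⊕ 01110100 = 01111011
byte 6: 11101011 ⊕ 00100000 = 11001011

3f 03 42 95 1a 7b cb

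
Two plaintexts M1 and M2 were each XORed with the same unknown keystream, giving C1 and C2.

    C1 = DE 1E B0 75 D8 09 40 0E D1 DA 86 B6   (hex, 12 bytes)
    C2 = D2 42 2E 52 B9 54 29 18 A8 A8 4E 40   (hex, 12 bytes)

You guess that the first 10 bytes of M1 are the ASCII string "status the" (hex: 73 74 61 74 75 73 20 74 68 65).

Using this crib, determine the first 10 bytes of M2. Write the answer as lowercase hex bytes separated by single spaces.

7f 28 ff 53 14 2e 49 62 11 17

First, C1 ⊕ C2 = (M1 ⊕ K) ⊕ (M2 ⊕ K) = M1 ⊕ M2, so the key drops out. Then M2 = (M1 ⊕ M2) ⊕ M1 over the first 10 bytes.
byte 0: (de ⊕ d2) ⊕ 73 = 0c ⊕ 73 = 7f
byte 1: (1e ⊕ 42) ⊕ 74 = 5c ⊕ 74 = 28
byte 2: (b0 ⊕ 2e) ⊕ 61 = 9e ⊕ 61 = ff
byte 3: (75 ⊕ 52) ⊕ 74 = 27 ⊕ 74 = 53
byte 4: (d8 ⊕ b9) ⊕ 75 = 61 ⊕ 75 = 14
byte 5: (09 ⊕ 54) ⊕ 73 = 5d ⊕ 73 = 2e
byte 6: (40 ⊕ 29) ⊕ 20 = 69 ⊕ 20 = 49
byte 7: (0e ⊕ 18) ⊕ 74 = 16 ⊕ 74 = 62
byte 8: (d1 ⊕ a8) ⊕ 68 = 79 ⊕ 68 = 11
byte 9: (da ⊕ a8) ⊕ 65 = 72 ⊕ 65 = 17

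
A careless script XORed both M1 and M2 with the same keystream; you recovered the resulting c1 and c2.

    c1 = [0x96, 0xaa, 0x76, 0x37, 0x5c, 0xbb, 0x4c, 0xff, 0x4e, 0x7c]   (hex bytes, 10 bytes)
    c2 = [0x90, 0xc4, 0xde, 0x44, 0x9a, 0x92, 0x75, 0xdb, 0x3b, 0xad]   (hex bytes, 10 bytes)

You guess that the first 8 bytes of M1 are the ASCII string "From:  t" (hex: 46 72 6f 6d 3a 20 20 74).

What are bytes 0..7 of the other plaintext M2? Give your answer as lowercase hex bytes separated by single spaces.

40 1c c7 1e fc 09 19 50

First, c1 ⊕ c2 = (M1 ⊕ K) ⊕ (M2 ⊕ K) = M1 ⊕ M2, so the key drops out. Then M2 = (M1 ⊕ M2) ⊕ M1 over the first 8 bytes.
byte 0: (96 ^ 90) ^ 46 = 06 ^ 46 = 40
byte 1: (aa ^ c4) ^ 72 = 6e ^ 72 = 1c
byte 2: (76 ^ de) ^ 6f = a8 ^ 6f = c7
byte 3: (37 ^ 44) ^ 6d = 73 ^ 6d = 1e
byte 4: (5c ^ 9a) ^ 3a = c6 ^ 3a = fc
byte 5: (bb ^ 92) ^ 20 = 29 ^ 20 = 09
byte 6: (4c ^ 75) ^ 20 = 39 ^ 20 = 19
byte 7: (ff ^ db) ^ 74 = 24 ^ 74 = 50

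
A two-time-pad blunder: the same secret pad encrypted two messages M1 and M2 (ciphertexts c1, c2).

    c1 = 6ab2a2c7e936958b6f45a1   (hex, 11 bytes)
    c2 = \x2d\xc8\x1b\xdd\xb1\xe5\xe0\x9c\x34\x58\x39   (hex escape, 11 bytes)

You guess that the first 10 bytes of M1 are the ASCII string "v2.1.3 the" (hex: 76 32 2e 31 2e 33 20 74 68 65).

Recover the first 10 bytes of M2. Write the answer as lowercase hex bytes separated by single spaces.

31 48 97 2b 76 e0 55 63 33 78

First, c1 ⊕ c2 = (M1 ⊕ K) ⊕ (M2 ⊕ K) = M1 ⊕ M2, so the key drops out. Then M2 = (M1 ⊕ M2) ⊕ M1 over the first 10 bytes.
byte 0: (6a ^ 2d) ^ 76 = 47 ^ 76 = 31
byte 1: (b2 ^ c8) ^ 32 = 7a ^ 32 = 48
byte 2: (a2 ^ 1b) ^ 2e = b9 ^ 2e = 97
byte 3: (c7 ^ dd) ^ 31 = 1a ^ 31 = 2b
byte 4: (e9 ^ b1) ^ 2e = 58 ^ 2e = 76
byte 5: (36 ^ e5) ^ 33 = d3 ^ 33 = e0
byte 6: (95 ^ e0) ^ 20 = 75 ^ 20 = 55
byte 7: (8b ^ 9c) ^ 74 = 17 ^ 74 = 63
byte 8: (6f ^ 34) ^ 68 = 5b ^ 68 = 33
byte 9: (45 ^ 58) ^ 65 = 1d ^ 65 = 78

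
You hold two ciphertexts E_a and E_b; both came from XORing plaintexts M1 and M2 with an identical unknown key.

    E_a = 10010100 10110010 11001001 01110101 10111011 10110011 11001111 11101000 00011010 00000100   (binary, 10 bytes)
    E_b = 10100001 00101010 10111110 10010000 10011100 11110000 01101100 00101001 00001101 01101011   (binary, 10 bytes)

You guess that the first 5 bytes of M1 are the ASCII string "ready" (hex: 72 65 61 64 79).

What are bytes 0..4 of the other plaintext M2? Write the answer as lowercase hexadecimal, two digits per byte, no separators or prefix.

First, E_a ⊕ E_b = (M1 ⊕ K) ⊕ (M2 ⊕ K) = M1 ⊕ M2, so the key drops out. Then M2 = (M1 ⊕ M2) ⊕ M1 over the first 5 bytes.
byte 0: (94 XOR a1) XOR 72 = 35 XOR 72 = 47
byte 1: (b2 XOR 2a) XOR 65 = 98 XOR 65 = fd
byte 2: (c9 XOR be) XOR 61 = 77 XOR 61 = 16
byte 3: (75 XOR 90) XOR 64 = e5 XOR 64 = 81
byte 4: (bb XOR 9c) XOR 79 = 27 XOR 79 = 5e

47fd16815e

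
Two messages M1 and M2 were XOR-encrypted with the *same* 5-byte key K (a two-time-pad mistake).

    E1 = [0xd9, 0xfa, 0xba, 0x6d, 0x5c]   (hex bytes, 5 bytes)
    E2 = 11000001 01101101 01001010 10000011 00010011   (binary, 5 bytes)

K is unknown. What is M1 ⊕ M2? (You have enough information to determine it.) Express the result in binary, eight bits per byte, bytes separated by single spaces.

00011000 10010111 11110000 11101110 01001111

E1 ⊕ E2 = (M1 ⊕ K) ⊕ (M2 ⊕ K) = M1 ⊕ M2 — the shared key cancels under XOR.
d9 xor c1 = 18
fa xor 6d = 97
ba xor 4a = f0
6d xor 83 = ee
5c xor 13 = 4f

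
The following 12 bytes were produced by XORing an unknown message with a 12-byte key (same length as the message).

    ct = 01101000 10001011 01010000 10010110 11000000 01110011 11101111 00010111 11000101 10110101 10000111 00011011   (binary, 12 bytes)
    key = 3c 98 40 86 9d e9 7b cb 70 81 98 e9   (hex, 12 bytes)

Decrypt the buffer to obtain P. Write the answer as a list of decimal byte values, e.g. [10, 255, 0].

byte 0: 68 ^ 3c = 54
byte 1: 8b ^ 98 = 13
byte 2: 50 ^ 40 = 10
byte 3: 96 ^ 86 = 10
byte 4: c0 ^ 9d = 5d
byte 5: 73 ^ e9 = 9a
byte 6: ef ^ 7b = 94
byte 7: 17 ^ cb = dc
byte 8: c5 ^ 70 = b5
byte 9: b5 ^ 81 = 34
byte 10: 87 ^ 98 = 1f
byte 11: 1b ^ e9 = f2

[84, 19, 16, 16, 93, 154, 148, 220, 181, 52, 31, 242]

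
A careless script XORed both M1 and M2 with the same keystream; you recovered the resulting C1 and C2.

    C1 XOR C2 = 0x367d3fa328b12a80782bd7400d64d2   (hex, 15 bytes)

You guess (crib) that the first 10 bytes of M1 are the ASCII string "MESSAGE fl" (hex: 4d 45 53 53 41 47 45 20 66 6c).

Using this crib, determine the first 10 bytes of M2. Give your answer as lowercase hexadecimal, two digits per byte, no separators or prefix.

Since C1 ⊕ C2 = M1 ⊕ M2, XORing with the guessed M1 bytes yields the corresponding M2 bytes: M2 = (C1 ⊕ C2) ⊕ M1.
byte 0: 36 XOR 4d = 7b
byte 1: 7d XOR 45 = 38
byte 2: 3f XOR 53 = 6c
byte 3: a3 XOR 53 = f0
byte 4: 28 XOR 41 = 69
byte 5: b1 XOR 47 = f6
byte 6: 2a XOR 45 = 6f
byte 7: 80 XOR 20 = a0
byte 8: 78 XOR 66 = 1e
byte 9: 2b XOR 6c = 47

7b386cf069f66fa01e47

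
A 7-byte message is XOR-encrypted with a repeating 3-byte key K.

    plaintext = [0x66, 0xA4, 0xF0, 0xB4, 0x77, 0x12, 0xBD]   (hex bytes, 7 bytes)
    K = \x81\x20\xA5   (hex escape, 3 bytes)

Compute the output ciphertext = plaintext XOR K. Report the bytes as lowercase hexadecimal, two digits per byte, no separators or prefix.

e784553557b73c

The 3-byte key repeats, so the effective keystream is 81 20 a5 81 20 a5 81.
byte 0: 01100110 XOR 10000001 = 11100111
byte 1: 10100100 XOR 00100000 = 10000100
byte 2: 11110000 XOR 10100101 = 01010101
byte 3: 10110100 XOR 10000001 = 00110101
byte 4: 01110111 XOR 00100000 = 01010111
byte 5: 00010010 XOR 10100101 = 10110111
byte 6: 10111101 XOR 10000001 = 00111100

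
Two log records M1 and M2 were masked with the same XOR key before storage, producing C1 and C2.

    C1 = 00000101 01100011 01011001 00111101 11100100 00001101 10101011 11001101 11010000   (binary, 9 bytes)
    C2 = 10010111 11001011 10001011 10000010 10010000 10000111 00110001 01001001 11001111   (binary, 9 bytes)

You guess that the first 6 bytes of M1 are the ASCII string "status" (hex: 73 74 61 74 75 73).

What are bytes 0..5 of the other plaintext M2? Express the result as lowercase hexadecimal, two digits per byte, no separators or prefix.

e1dcb3cb01f9

First, C1 ⊕ C2 = (M1 ⊕ K) ⊕ (M2 ⊕ K) = M1 ⊕ M2, so the key drops out. Then M2 = (M1 ⊕ M2) ⊕ M1 over the first 6 bytes.
byte 0: (05 XOR 97) XOR 73 = 92 XOR 73 = e1
byte 1: (63 XOR cb) XOR 74 = a8 XOR 74 = dc
byte 2: (59 XOR 8b) XOR 61 = d2 XOR 61 = b3
byte 3: (3d XOR 82) XOR 74 = bf XOR 74 = cb
byte 4: (e4 XOR 90) XOR 75 = 74 XOR 75 = 01
byte 5: (0d XOR 87) XOR 73 = 8a XOR 73 = f9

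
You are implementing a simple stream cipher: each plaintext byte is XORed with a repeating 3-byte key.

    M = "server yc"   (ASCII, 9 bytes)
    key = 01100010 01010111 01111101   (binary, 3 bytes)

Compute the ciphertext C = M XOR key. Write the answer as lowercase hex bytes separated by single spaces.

11 32 0f 14 32 0f 42 2e 1e

The 3-byte key repeats, so the effective keystream is 62 57 7d 62 57 7d 62 57 7d.
byte 0: 73 xor 62 = 11
byte 1: 65 xor 57 = 32
byte 2: 72 xor 7d = 0f
byte 3: 76 xor 62 = 14
byte 4: 65 xor 57 = 32
byte 5: 72 xor 7d = 0f
byte 6: 20 xor 62 = 42
byte 7: 79 xor 57 = 2e
byte 8: 63 xor 7d = 1e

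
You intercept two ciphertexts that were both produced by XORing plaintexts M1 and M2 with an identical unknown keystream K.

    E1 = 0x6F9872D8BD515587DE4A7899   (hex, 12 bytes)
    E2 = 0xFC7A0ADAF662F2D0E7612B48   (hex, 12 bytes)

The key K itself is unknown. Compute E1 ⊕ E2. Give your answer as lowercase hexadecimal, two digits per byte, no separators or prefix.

E1 ⊕ E2 = (M1 ⊕ K) ⊕ (M2 ⊕ K) = M1 ⊕ M2 — the shared key cancels under XOR.
6f XOR fc = 93
98 XOR 7a = e2
72 XOR 0a = 78
d8 XOR da = 02
bd XOR f6 = 4b
51 XOR 62 = 33
55 XOR f2 = a7
87 XOR d0 = 57
de XOR e7 = 39
4a XOR 61 = 2b
78 XOR 2b = 53
99 XOR 48 = d1

93e278024b33a757392b53d1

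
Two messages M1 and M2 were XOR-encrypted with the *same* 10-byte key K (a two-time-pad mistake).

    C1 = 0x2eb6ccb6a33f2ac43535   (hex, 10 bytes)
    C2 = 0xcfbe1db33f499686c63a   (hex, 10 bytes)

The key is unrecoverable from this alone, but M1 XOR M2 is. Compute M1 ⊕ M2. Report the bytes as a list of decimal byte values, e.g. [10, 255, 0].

[225, 8, 209, 5, 156, 118, 188, 66, 243, 15]

C1 ⊕ C2 = (M1 ⊕ K) ⊕ (M2 ⊕ K) = M1 ⊕ M2 — the shared key cancels under XOR.
2e xor cf = e1
b6 xor be = 08
cc xor 1d = d1
b6 xor b3 = 05
a3 xor 3f = 9c
3f xor 49 = 76
2a xor 96 = bc
c4 xor 86 = 42
35 xor c6 = f3
35 xor 3a = 0f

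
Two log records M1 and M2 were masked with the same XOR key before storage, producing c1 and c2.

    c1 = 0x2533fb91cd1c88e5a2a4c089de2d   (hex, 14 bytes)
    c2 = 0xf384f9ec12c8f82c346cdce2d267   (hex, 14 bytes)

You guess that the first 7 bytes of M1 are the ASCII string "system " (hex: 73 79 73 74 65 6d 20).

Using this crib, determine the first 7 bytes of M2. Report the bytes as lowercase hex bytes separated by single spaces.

a5 ce 71 09 ba b9 50

First, c1 ⊕ c2 = (M1 ⊕ K) ⊕ (M2 ⊕ K) = M1 ⊕ M2, so the key drops out. Then M2 = (M1 ⊕ M2) ⊕ M1 over the first 7 bytes.
byte 0: (25 ⊕ f3) ⊕ 73 = d6 ⊕ 73 = a5
byte 1: (33 ⊕ 84) ⊕ 79 = b7 ⊕ 79 = ce
byte 2: (fb ⊕ f9) ⊕ 73 = 02 ⊕ 73 = 71
byte 3: (91 ⊕ ec) ⊕ 74 = 7d ⊕ 74 = 09
byte 4: (cd ⊕ 12) ⊕ 65 = df ⊕ 65 = ba
byte 5: (1c ⊕ c8) ⊕ 6d = d4 ⊕ 6d = b9
byte 6: (88 ⊕ f8) ⊕ 20 = 70 ⊕ 20 = 50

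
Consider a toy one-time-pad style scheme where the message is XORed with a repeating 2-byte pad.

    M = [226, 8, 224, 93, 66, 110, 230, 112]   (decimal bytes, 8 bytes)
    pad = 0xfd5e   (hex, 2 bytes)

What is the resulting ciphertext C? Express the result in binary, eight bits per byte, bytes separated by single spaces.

00011111 01010110 00011101 00000011 10111111 00110000 00011011 00101110

The 2-byte key repeats, so the effective keystream is fd 5e fd 5e fd 5e fd 5e.
byte 0: e2 ⊕ fd = 1f
byte 1: 08 ⊕ 5e = 56
byte 2: e0 ⊕ fd = 1d
byte 3: 5d ⊕ 5e = 03
byte 4: 42 ⊕ fd = bf
byte 5: 6e ⊕ 5e = 30
byte 6: e6 ⊕ fd = 1b
byte 7: 70 ⊕ 5e = 2e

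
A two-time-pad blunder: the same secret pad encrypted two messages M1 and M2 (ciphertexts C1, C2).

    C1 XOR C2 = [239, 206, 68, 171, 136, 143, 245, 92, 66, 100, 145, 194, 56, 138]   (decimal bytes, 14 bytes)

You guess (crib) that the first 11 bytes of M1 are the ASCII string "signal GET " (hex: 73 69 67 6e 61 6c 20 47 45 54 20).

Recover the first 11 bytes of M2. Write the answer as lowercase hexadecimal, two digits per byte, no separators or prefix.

9ca723c5e9e3d51b0730b1

Since C1 ⊕ C2 = M1 ⊕ M2, XORing with the guessed M1 bytes yields the corresponding M2 bytes: M2 = (C1 ⊕ C2) ⊕ M1.
11101111 ⊕ 01110011 = 10011100
11001110 ⊕ 01101001 = 10100111
01000100 ⊕ 01100111 = 00100011
10101011 ⊕ 01101110 = 11000101
10001000 ⊕ 01100001 = 11101001
10001111 ⊕ 01101100 = 11100011
11110101 ⊕ 00100000 = 11010101
01011100 ⊕ 01000111 = 00011011
01000010 ⊕ 01000101 = 00000111
01100100 ⊕ 01010100 = 00110000
10010001 ⊕ 00100000 = 10110001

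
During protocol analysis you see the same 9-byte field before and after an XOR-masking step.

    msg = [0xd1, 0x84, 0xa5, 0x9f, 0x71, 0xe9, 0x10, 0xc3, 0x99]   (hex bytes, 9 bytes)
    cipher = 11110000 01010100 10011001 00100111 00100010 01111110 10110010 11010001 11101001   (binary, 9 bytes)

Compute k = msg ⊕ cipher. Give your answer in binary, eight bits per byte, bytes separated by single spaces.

Since cipher = msg ⊕ k, XORing both sides with msg gives k = msg ⊕ cipher.
d1 XOR f0 = 21
84 XOR 54 = d0
a5 XOR 99 = 3c
9f XOR 27 = b8
71 XOR 22 = 53
e9 XOR 7e = 97
10 XOR b2 = a2
c3 XOR d1 = 12
99 XOR e9 = 70

00100001 11010000 00111100 10111000 01010011 10010111 10100010 00010010 01110000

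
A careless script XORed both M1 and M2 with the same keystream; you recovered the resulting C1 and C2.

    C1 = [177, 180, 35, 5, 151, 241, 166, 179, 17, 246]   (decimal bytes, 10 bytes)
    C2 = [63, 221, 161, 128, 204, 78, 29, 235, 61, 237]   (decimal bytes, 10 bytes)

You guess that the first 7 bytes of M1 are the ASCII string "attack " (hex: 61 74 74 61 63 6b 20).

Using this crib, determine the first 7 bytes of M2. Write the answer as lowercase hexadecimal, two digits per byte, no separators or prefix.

First, C1 ⊕ C2 = (M1 ⊕ K) ⊕ (M2 ⊕ K) = M1 ⊕ M2, so the key drops out. Then M2 = (M1 ⊕ M2) ⊕ M1 over the first 7 bytes.
byte 0: (b1 ⊕ 3f) ⊕ 61 = 8e ⊕ 61 = ef
byte 1: (b4 ⊕ dd) ⊕ 74 = 69 ⊕ 74 = 1d
byte 2: (23 ⊕ a1) ⊕ 74 = 82 ⊕ 74 = f6
byte 3: (05 ⊕ 80) ⊕ 61 = 85 ⊕ 61 = e4
byte 4: (97 ⊕ cc) ⊕ 63 = 5b ⊕ 63 = 38
byte 5: (f1 ⊕ 4e) ⊕ 6b = bf ⊕ 6b = d4
byte 6: (a6 ⊕ 1d) ⊕ 20 = bb ⊕ 20 = 9b

ef1df6e438d49b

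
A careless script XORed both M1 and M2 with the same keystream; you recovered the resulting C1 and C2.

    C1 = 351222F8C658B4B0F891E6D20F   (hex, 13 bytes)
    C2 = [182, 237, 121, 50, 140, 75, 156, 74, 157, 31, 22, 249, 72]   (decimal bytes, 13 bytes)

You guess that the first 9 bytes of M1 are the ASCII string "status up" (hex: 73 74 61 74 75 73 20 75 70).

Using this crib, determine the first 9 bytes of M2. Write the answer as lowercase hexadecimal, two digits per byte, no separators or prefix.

f08b3abe3f60088f15

First, C1 ⊕ C2 = (M1 ⊕ K) ⊕ (M2 ⊕ K) = M1 ⊕ M2, so the key drops out. Then M2 = (M1 ⊕ M2) ⊕ M1 over the first 9 bytes.
byte 0: (35 ^ b6) ^ 73 = 83 ^ 73 = f0
byte 1: (12 ^ ed) ^ 74 = ff ^ 74 = 8b
byte 2: (22 ^ 79) ^ 61 = 5b ^ 61 = 3a
byte 3: (f8 ^ 32) ^ 74 = ca ^ 74 = be
byte 4: (c6 ^ 8c) ^ 75 = 4a ^ 75 = 3f
byte 5: (58 ^ 4b) ^ 73 = 13 ^ 73 = 60
byte 6: (b4 ^ 9c) ^ 20 = 28 ^ 20 = 08
byte 7: (b0 ^ 4a) ^ 75 = fa ^ 75 = 8f
byte 8: (f8 ^ 9d) ^ 70 = 65 ^ 70 = 15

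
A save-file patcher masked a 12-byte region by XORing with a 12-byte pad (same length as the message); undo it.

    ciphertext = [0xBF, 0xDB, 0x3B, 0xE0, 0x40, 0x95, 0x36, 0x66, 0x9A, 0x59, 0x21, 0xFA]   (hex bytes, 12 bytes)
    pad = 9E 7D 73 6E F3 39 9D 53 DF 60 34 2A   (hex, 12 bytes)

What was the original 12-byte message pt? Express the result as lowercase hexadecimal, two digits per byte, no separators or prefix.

XOR is its own inverse, so applying the key byte-wise gives the result directly.
byte 0: bf ⊕ 9e = 21
byte 1: db ⊕ 7d = a6
byte 2: 3b ⊕ 73 = 48
byte 3: e0 ⊕ 6e = 8e
byte 4: 40 ⊕ f3 = b3
byte 5: 95 ⊕ 39 = ac
byte 6: 36 ⊕ 9d = ab
byte 7: 66 ⊕ 53 = 35
byte 8: 9a ⊕ df = 45
byte 9: 59 ⊕ 60 = 39
byte 10: 21 ⊕ 34 = 15
byte 11: fa ⊕ 2a = d0

21a6488eb3acab35453915d0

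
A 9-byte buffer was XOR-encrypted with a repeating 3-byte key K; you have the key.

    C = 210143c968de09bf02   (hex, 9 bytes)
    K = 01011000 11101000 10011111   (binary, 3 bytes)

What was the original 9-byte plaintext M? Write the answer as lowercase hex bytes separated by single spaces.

The 3-byte key repeats, so the effective keystream is 58 e8 9f 58 e8 9f 58 e8 9f.
byte 0: 21 ⊕ 58 = 79
byte 1: 01 ⊕ e8 = e9
byte 2: 43 ⊕ 9f = dc
byte 3: c9 ⊕ 58 = 91
byte 4: 68 ⊕ e8 = 80
byte 5: de ⊕ 9f = 41
byte 6: 09 ⊕ 58 = 51
byte 7: bf ⊕ e8 = 57
byte 8: 02 ⊕ 9f = 9d

79 e9 dc 91 80 41 51 57 9d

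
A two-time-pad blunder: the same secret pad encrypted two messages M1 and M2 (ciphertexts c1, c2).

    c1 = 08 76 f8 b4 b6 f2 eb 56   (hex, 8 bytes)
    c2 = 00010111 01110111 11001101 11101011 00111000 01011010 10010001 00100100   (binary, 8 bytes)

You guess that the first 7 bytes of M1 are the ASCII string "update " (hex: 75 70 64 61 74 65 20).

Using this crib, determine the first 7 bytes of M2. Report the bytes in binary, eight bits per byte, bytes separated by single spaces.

First, c1 ⊕ c2 = (M1 ⊕ K) ⊕ (M2 ⊕ K) = M1 ⊕ M2, so the key drops out. Then M2 = (M1 ⊕ M2) ⊕ M1 over the first 7 bytes.
byte 0: (08 xor 17) xor 75 = 1f xor 75 = 6a
byte 1: (76 xor 77) xor 70 = 01 xor 70 = 71
byte 2: (f8 xor cd) xor 64 = 35 xor 64 = 51
byte 3: (b4 xor eb) xor 61 = 5f xor 61 = 3e
byte 4: (b6 xor 38) xor 74 = 8e xor 74 = fa
byte 5: (f2 xor 5a) xor 65 = a8 xor 65 = cd
byte 6: (eb xor 91) xor 20 = 7a xor 20 = 5a

01101010 01110001 01010001 00111110 11111010 11001101 01011010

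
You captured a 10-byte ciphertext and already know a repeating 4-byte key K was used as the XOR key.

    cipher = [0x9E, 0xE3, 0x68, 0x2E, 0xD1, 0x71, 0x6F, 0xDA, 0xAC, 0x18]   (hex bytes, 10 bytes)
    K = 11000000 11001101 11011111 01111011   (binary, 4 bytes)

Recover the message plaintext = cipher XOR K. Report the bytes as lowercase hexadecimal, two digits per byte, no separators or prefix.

The 4-byte key repeats, so the effective keystream is c0 cd df 7b c0 cd df 7b c0 cd.
byte 0: 158 xor 192 =  94
byte 1: 227 xor 205 =  46
byte 2: 104 xor 223 = 183
byte 3:  46 xor 123 =  85
byte 4: 209 xor 192 =  17
byte 5: 113 xor 205 = 188
byte 6: 111 xor 223 = 176
byte 7: 218 xor 123 = 161
byte 8: 172 xor 192 = 108
byte 9:  24 xor 205 = 213

5e2eb75511bcb0a16cd5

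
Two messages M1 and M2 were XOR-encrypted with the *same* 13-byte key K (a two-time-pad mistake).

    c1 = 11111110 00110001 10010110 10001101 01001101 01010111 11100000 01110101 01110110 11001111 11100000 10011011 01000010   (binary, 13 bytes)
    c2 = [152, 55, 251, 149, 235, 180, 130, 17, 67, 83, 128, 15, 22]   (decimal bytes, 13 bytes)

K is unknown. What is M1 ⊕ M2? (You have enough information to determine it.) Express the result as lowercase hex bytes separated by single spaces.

c1 ⊕ c2 = (M1 ⊕ K) ⊕ (M2 ⊕ K) = M1 ⊕ M2 — the shared key cancels under XOR.
254 XOR 152 = 102
 49 XOR  55 =   6
150 XOR 251 = 109
141 XOR 149 =  24
 77 XOR 235 = 166
 87 XOR 180 = 227
224 XOR 130 =  98
117 XOR  17 = 100
118 XOR  67 =  53
207 XOR  83 = 156
224 XOR 128 =  96
155 XOR  15 = 148
 66 XOR  22 =  84

66 06 6d 18 a6 e3 62 64 35 9c 60 94 54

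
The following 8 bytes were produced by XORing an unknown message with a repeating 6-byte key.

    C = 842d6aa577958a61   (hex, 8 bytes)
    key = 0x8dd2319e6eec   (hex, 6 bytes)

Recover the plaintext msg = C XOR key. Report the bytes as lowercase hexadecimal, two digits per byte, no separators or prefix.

The 6-byte key repeats, so the effective keystream is 8d d2 31 9e 6e ec 8d d2.
byte 0: 132 ⊕ 141 =   9
byte 1:  45 ⊕ 210 = 255
byte 2: 106 ⊕  49 =  91
byte 3: 165 ⊕ 158 =  59
byte 4: 119 ⊕ 110 =  25
byte 5: 149 ⊕ 236 = 121
byte 6: 138 ⊕ 141 =   7
byte 7:  97 ⊕ 210 = 179

09ff5b3b197907b3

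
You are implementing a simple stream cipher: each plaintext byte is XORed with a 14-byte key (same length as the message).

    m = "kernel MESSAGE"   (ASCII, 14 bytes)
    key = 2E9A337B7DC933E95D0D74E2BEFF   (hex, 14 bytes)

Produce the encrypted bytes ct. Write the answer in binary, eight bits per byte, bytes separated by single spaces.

01000101 11111111 01000001 00010101 00011000 10100101 00010011 10100100 00011000 01011110 00100111 10100011 11111001 10111010

XOR is its own inverse, so applying the key byte-wise gives the result directly.
byte 0: 01101011 xor 00101110 = 01000101
byte 1: 01100101 xor 10011010 = 11111111
byte 2: 01110010 xor 00110011 = 01000001
byte 3: 01101110 xor 01111011 = 00010101
byte 4: 01100101 xor 01111101 = 00011000
byte 5: 01101100 xor 11001001 = 10100101
byte 6: 00100000 xor 00110011 = 00010011
byte 7: 01001101 xor 11101001 = 10100100
byte 8: 01000101 xor 01011101 = 00011000
byte 9: 01010011 xor 00001101 = 01011110
byte 10: 01010011 xor 01110100 = 00100111
byte 11: 01000001 xor 11100010 = 10100011
byte 12: 01000111 xor 10111110 = 11111001
byte 13: 01000101 xor 11111111 = 10111010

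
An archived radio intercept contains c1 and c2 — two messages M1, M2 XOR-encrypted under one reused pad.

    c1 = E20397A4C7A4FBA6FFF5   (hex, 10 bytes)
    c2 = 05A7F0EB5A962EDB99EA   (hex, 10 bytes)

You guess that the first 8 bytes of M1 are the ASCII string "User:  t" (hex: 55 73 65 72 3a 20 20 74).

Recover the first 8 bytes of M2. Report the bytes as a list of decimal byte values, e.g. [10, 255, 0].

First, c1 ⊕ c2 = (M1 ⊕ K) ⊕ (M2 ⊕ K) = M1 ⊕ M2, so the key drops out. Then M2 = (M1 ⊕ M2) ⊕ M1 over the first 8 bytes.
byte 0: (e2 ⊕ 05) ⊕ 55 = e7 ⊕ 55 = b2
byte 1: (03 ⊕ a7) ⊕ 73 = a4 ⊕ 73 = d7
byte 2: (97 ⊕ f0) ⊕ 65 = 67 ⊕ 65 = 02
byte 3: (a4 ⊕ eb) ⊕ 72 = 4f ⊕ 72 = 3d
byte 4: (c7 ⊕ 5a) ⊕ 3a = 9d ⊕ 3a = a7
byte 5: (a4 ⊕ 96) ⊕ 20 = 32 ⊕ 20 = 12
byte 6: (fb ⊕ 2e) ⊕ 20 = d5 ⊕ 20 = f5
byte 7: (a6 ⊕ db) ⊕ 74 = 7d ⊕ 74 = 09

[178, 215, 2, 61, 167, 18, 245, 9]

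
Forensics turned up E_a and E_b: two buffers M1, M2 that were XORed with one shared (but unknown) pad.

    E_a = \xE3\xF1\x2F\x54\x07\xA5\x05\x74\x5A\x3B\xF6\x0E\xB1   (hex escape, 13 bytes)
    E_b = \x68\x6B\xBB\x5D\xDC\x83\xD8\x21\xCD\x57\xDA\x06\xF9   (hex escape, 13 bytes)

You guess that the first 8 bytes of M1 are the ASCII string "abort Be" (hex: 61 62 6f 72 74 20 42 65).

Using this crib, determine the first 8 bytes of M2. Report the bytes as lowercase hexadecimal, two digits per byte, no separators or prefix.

First, E_a ⊕ E_b = (M1 ⊕ K) ⊕ (M2 ⊕ K) = M1 ⊕ M2, so the key drops out. Then M2 = (M1 ⊕ M2) ⊕ M1 over the first 8 bytes.
byte 0: (e3 xor 68) xor 61 = 8b xor 61 = ea
byte 1: (f1 xor 6b) xor 62 = 9a xor 62 = f8
byte 2: (2f xor bb) xor 6f = 94 xor 6f = fb
byte 3: (54 xor 5d) xor 72 = 09 xor 72 = 7b
byte 4: (07 xor dc) xor 74 = db xor 74 = af
byte 5: (a5 xor 83) xor 20 = 26 xor 20 = 06
byte 6: (05 xor d8) xor 42 = dd xor 42 = 9f
byte 7: (74 xor 21) xor 65 = 55 xor 65 = 30

eaf8fb7baf069f30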